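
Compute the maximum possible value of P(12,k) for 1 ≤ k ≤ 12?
P(12,k) increases in k, so maximum at k = 12: 12! = 479,001,600.
Final answer: 479,001,600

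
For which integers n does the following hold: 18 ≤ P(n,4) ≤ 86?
P(3,4)=0; P(4,4)=24; P(5,4)=120. So valid n = 4.
Final answer: 4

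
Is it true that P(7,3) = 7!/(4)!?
True

Solution: Permutation formula P(n,k) = n!/(n-k)!: 7!/4! = 5,040/24 = 210 = P(7,3). The statement holds.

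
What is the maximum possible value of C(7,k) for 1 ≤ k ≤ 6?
35
C(7,k) is maximised at the centre of the row: C(7,3) = 35.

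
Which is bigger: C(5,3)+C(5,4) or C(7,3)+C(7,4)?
First=15, Second=70.
Final answer: C(7,3)+C(7,4)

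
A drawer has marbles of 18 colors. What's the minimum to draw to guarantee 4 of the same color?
55

Explanation: Worst case: 3 of each = 54. One more: 55.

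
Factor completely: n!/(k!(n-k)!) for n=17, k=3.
C(17,3) = 680

Explanation: This is the binomial coefficient C(17,3) = 680.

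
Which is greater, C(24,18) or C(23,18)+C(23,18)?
C(24,18)

Working:
C(24,18)=134,596; C(23,18)+C(23,18)=33,649+33,649=67,298.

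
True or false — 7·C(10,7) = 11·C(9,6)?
False

Reasoning: Absorption identity k·C(n,k) = n·C(n-1,k-1). LHS = 7·120 = 840; RHS = 11·84 = 924.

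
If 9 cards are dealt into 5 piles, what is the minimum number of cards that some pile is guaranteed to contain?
Pigeonhole: ⌈9/5⌉ = 2.
Final answer: 2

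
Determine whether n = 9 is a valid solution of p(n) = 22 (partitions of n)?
Pentagonal recurrence p(n) = p(n−1) + p(n−2) − p(n−5) − p(n−7) + …: p(9) = p(8) + p(7) − p(4) − p(2) = 22 + 15 − 5 − 2 = 30, which does not equal 22.
Final answer: No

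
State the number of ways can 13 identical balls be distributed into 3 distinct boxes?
105

Explanation: C(13+3-1, 3-1) = C(15, 2) = 105.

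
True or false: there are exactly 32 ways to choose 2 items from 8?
False
C(8,2) = 28 ≠ 32.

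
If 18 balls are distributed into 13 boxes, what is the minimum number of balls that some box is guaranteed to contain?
2

Pigeonhole: ⌈18/13⌉ = 2.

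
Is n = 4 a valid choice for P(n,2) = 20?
No

Working:
P(4,2) = 4·3 = 12, which does not equal 20.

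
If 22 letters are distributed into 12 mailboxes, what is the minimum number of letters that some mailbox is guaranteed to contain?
2

Reasoning: Pigeonhole: ⌈22/12⌉ = 2.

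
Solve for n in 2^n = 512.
9

2^9 = 512, so n = 9.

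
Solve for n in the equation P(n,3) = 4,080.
17
P(n,3) = n(n−1)(n−2) is increasing in n; n(n−1)(n−2) ≈ (n−1)^3 = 4,080 gives n ≈ 17.0. Check: P(15,3) = 2,730, P(16,3) = 3,360, P(17,3) = 4,080 ✓. So n = 17.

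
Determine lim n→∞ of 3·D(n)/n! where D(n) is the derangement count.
D(n)/n! → 1/e, so 3·D(n)/n! → 3/e.
Final answer: 3/e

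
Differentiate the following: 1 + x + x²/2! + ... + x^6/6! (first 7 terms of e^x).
Differentiating term by term gives the first 6 terms of e^x.

Answer: 1 + x + x²/2! + ... + x^5/5!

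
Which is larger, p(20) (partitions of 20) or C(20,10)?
Pentagonal recurrence p(n) = p(n−1) + p(n−2) − p(n−5) − p(n−7) + …: p(20) = p(19) + p(18) − p(15) − p(13) + p(8) + p(5) = 490 + 385 − 176 − 101 + 22 + 7 = 627; C(20,10) = 184,756.
Final answer: C(20,10)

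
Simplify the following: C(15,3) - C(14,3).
91

C(15,3) - C(14,3) = C(14,2) = 91.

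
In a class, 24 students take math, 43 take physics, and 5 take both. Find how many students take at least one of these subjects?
62

|A∪B| = |A|+|B|-|A∩B| = 24+43-5 = 62.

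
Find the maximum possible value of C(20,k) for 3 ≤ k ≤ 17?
184,756

Working:
C(20,k) is maximised at the centre of the row: C(20,10) = 184,756.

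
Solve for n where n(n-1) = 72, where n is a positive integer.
9

Working:
n² − n − 72 = 0, so n = (1 ± √(1 + 4·72))/2 = (1 ± √289)/2 = (1 ± 17)/2, i.e. n = 9 or n = -8. Taking the positive root, n = 9 (check: 9×8 = 72).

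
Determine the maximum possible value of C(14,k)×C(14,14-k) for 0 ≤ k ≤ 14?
11,778,624

Solution: C(14,k)·C(14,14-k) = C(14,k)², maximised at the centre k = 7: C(14,7)² = 11,778,624.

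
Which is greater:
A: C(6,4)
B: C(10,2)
B

Reasoning: A=C(6,4)=15, B=C(10,2)=45.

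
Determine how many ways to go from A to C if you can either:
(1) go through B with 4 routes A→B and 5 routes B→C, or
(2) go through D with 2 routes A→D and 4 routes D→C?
28

Route via B: 4×5=20. Route via D: 2×4=8. Total: 28.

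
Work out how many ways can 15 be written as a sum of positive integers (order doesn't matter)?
176
Pentagonal recurrence p(n) = p(n−1) + p(n−2) − p(n−5) − p(n−7) + …: p(15) = p(14) + p(13) − p(10) − p(8) + p(3) + p(0) = 135 + 101 − 42 − 22 + 3 + 1 = 176.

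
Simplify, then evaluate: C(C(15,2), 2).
5,460

Reasoning: C(15,2) = 105, then C(105, 2) = 5,460.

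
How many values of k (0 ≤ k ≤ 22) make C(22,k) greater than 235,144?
7

Explanation: Row 22 is unimodal and symmetric about k=22/2. C(22,7)=170,544 ≤ 235,144; C(22,8)=319,770 > 235,144; by symmetry C(22,k) > 235,144 for k = 8..14. That's 14 - 8 + 1 = 7 values.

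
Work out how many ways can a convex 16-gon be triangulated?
Using the Catalan number formula: C_n = C(2n, n) / (n+1)
C_14 = C(28, 14) / (14+1)
     = 40116600 / 15
     = 2,674,440

Answer: 2,674,440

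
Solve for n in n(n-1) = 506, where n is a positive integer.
23
n² − n − 506 = 0, so n = (1 ± √(1 + 4·506))/2 = (1 ± √2,025)/2 = (1 ± 45)/2, i.e. n = 23 or n = -22. Taking the positive root, n = 23 (check: 23×22 = 506).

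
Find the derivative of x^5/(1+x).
(5x^4(1+x) - x^5)/(1+x)²

Reasoning: Quotient rule: [5x^{4}(1+x) - x^5]/(1+x)².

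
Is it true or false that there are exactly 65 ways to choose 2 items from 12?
False

Reasoning: C(12,2) = 66 ≠ 65.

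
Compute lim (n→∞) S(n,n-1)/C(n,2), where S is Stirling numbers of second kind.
S(n,n-1) = C(n,2), so the limit is 1.
Final answer: 1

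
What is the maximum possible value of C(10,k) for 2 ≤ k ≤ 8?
252

Reasoning: C(10,k) is maximised at the centre of the row: C(10,5) = 252.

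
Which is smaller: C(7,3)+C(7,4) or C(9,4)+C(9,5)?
C(7,3)+C(7,4)

Solution: First=70, Second=252.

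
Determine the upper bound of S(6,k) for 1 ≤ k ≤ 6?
90

Working:
Row S(6,k) for k = 1..6 (via S(n,k) = k·S(n−1,k) + S(n−1,k−1)): 1, 31, 90, 65, 15, 1. The row is unimodal; maximum at k = 3: 90.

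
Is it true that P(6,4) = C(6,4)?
False

P(6,4) = 360 but C(6,4) = 15; they differ by a factor of 4! = 24, so the statement does not hold.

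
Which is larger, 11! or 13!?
13!

Explanation: 11!=39,916,800, 13!=6,227,020,800. 13! > 11!.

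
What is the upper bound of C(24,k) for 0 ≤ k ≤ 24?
Maximum at k = 12: C(24,12) = 2,704,156.
Final answer: 2,704,156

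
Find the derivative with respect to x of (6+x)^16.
Using the power rule: d/dx (6+x)^16 = 16(6+x)^{15}.

Answer: 16(6+x)^15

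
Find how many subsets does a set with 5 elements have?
32

Each element can be included or excluded: 2^5 = 32.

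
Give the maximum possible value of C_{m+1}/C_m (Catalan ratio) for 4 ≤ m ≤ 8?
17/5

Working:
C_{m+1}/C_m = 2(2m+1)/(m+2), which increases with m. Maximum at m = 8: 2·17/10 = 17/5.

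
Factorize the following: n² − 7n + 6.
(n − 1)(n − 6)

Solution: Seek roots whose sum is 7 and product is 6: (1, 6). So n² − 7n + 6 = (n − 1)(n − 6).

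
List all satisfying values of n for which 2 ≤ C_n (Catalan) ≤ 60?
2, 3, 4, 5

Working:
C_1=1; C_2=2; C_3=5; C_4=14; C_5=42; C_6=132. So valid n = 2, 3, 4, 5.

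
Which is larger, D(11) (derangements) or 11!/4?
D(11)

D(11) = (11-1)·[D(10) + D(9)] = 10·[1,334,961 + 133,496] = 14,684,570; 11!/4 = 39,916,800/4 = 9,979,200.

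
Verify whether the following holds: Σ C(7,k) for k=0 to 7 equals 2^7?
True

Explanation: Binomial theorem: Σ C(7,k) = (1+1)^7 = 2^7 = 128; RHS 2^7 = 128.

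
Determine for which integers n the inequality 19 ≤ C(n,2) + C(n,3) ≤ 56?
5, 6, 7

Explanation: C(4,2)+C(4,3)=10; C(5,2)+C(5,3)=20; C(6,2)+C(6,3)=35; C(7,2)+C(7,3)=56; C(8,2)+C(8,3)=84. So valid n = 5, 6, 7.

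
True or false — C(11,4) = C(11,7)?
Symmetry C(n,k) = C(n,n-k): C(11,4) = 330 and C(11,7) = 330. Both sides agree, so the statement holds.
Final answer: True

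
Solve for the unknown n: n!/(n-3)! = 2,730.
15

Explanation: n!/(n-3)! = n×(n-1)×(n-2), a product of 3 consecutive integers ≈ (n−1)^3. 2,730^(1/3) + 1 ≈ 15.0; check n = 15: 15×14×13 = 2,730 ✓. So n = 15.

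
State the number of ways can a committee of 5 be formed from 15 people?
3,003

Solution: C(15,5) = 15! / (5! × (15-5)!)
         = 15! / (5! × 10!)
         = 3,003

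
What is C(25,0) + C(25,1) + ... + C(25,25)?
33,554,432

Sum of binomial coefficients = 2^25 = 33,554,432.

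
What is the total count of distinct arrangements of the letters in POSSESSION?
75,600

Reasoning: Word has 10 letters (P=1, O=2, S=4, E=1, I=1, N=1). Arrangements: 10!/Π(k!) = 75,600.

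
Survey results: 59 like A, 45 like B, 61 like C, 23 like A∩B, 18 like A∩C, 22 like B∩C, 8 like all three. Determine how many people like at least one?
110

Reasoning: |A∪B∪C| = 59+45+61-23-18-22+8 = 110.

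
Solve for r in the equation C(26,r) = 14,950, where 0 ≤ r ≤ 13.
4

Working:
C(26,r) is increasing for 0 ≤ r ≤ 13. Stepping up (C(26,r+1) = C(26,r)·(26−r)/(r+1)): C(26,1) = 26, C(26,2) = 325, C(26,3) = 2,600, C(26,4) = 14,950 ✓. So r = 4.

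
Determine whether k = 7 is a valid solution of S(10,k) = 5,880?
Yes

Reasoning: S(10,7) = 7·S(9,7) + S(9,6) = 7·462 + 2,646 = 5,880, which equals 5,880.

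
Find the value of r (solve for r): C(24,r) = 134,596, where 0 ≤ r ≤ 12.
6

Solution: C(24,r) is increasing for 0 ≤ r ≤ 12. Stepping up (C(24,r+1) = C(24,r)·(24−r)/(r+1)): C(24,1) = 24, C(24,2) = 276, C(24,3) = 2,024, C(24,4) = 10,626, C(24,5) = 42,504, C(24,6) = 134,596 ✓. So r = 6.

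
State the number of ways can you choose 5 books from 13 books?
1,287
C(13,5) = 13! / (5! × (13-5)!)
         = 13! / (5! × 8!)
         = 1,287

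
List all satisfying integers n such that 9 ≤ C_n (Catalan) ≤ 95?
4, 5

Reasoning: C_3=5; C_4=14; C_5=42; C_6=132. So valid n = 4, 5.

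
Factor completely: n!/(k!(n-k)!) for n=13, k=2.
C(13,2) = 78

Explanation: This is the binomial coefficient C(13,2) = 78.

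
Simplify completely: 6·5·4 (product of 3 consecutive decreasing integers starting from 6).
This is P(6,3) = 6!/(3)! = 120.

Answer: 120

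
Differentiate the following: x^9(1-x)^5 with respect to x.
9x^8(1-x)^5 - 5x^9(1-x)^4
Product rule: 9x^{8}(1-x)^{5} + x^9·(-5)(1-x)^{4}.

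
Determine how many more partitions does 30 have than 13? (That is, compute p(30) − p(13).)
5,503

Reasoning: Pentagonal recurrence p(n) = p(n−1) + p(n−2) − p(n−5) − p(n−7) + …: p(30) = p(29) + p(28) − p(25) − p(23) + p(18) + p(15) − p(8) − p(4) = 4,565 + 3,718 − 1,958 − 1,255 + 385 + 176 − 22 − 5 = 5,604.
p(13) = p(12) + p(11) − p(8) − p(6) + p(1) = 77 + 56 − 22 − 11 + 1 = 101.
Difference = 5,604 − 101 = 5,503.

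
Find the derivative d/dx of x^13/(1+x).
(13x^12(1+x) - x^13)/(1+x)²

Reasoning: Quotient rule: [13x^{12}(1+x) - x^13]/(1+x)².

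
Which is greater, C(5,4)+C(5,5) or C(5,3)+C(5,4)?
C(5,3)+C(5,4)

Reasoning: First=6, Second=15.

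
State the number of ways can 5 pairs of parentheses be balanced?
42
Using the Catalan number formula: C_n = C(2n, n) / (n+1)
C_5 = C(10, 5) / (5+1)
     = 252 / 6
     = 42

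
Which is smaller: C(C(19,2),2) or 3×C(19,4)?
3×C(19,4)

Solution: C(C(19,2),2)=14,535, 3×C(19,4)=11,628.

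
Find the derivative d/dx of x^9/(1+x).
(9x^8(1+x) - x^9)/(1+x)²

Working:
Quotient rule: [9x^{8}(1+x) - x^9]/(1+x)².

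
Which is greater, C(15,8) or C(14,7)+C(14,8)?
Equal
By Pascal's identity: C(15,8) = C(14,7)+C(14,8) = 6,435. Equal.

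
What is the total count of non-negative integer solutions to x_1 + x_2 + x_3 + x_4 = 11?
364

Reasoning: C(11+4-1, 4-1) = 364.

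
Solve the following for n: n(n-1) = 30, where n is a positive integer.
n² − n − 30 = 0, so n = (1 ± √(1 + 4·30))/2 = (1 ± √121)/2 = (1 ± 11)/2, i.e. n = 6 or n = -5. Taking the positive root, n = 6 (check: 6×5 = 30).

Answer: 6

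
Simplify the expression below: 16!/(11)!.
This equals 16×15×...×12 = 524,160.

Answer: 524,160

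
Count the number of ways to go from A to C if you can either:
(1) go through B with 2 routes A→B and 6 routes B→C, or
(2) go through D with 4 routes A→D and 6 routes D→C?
36

Working:
Route via B: 2×6=12. Route via D: 4×6=24. Total: 36.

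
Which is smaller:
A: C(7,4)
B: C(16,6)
A
A=C(7,4)=35, B=C(16,6)=8,008.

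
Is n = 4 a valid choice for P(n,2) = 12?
P(4,2) = 4·3 = 12, which equals 12.
Final answer: Yes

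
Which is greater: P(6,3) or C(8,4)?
P(6,3)

Solution: P(6,3)=120, C(8,4)=70.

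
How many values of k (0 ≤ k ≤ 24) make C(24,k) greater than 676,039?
9
Row 24 is unimodal and symmetric about k=24/2. C(24,7)=346,104 ≤ 676,039; C(24,8)=735,471 > 676,039; by symmetry C(24,k) > 676,039 for k = 8..16. That's 16 - 8 + 1 = 9 values.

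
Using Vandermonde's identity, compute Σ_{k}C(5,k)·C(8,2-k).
= C(5+8,2) = C(13,2) = 78.
Final answer: 78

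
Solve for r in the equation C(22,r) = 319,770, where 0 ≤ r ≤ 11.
8

Explanation: C(22,r) is increasing for 0 ≤ r ≤ 11. Stepping up (C(22,r+1) = C(22,r)·(22−r)/(r+1)): C(22,1) = 22, C(22,2) = 231, C(22,3) = 1,540, C(22,4) = 7,315, C(22,5) = 26,334, C(22,6) = 74,613, C(22,7) = 170,544, C(22,8) = 319,770 ✓. So r = 8.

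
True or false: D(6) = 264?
False
Derangements of 6 elements: D(6) = (6-1)·[D(5) + D(4)] = 5·[44 + 9] = 265.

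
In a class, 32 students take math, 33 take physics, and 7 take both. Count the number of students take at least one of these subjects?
|A∪B| = |A|+|B|-|A∩B| = 32+33-7 = 58.

Answer: 58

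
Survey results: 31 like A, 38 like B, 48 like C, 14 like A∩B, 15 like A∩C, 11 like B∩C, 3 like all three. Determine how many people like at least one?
80

Reasoning: |A∪B∪C| = 31+38+48-14-15-11+3 = 80.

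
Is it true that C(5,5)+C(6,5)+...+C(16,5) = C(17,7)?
Hockey stick identity gives Σ = C(17,6) = 12,376; RHS C(17,7) = 19,448.

Answer: False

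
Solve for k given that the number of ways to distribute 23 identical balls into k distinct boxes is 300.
Stars and bars: the count is C(23+k−1, k−1), increasing in k. k=2: C(24,1) = 24, k=3: C(25,2) = 300 ✓. So k = 3.
Final answer: 3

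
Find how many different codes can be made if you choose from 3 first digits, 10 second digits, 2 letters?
By the multiplication principle: 3 × 10 × 2 = 60.
Final answer: 60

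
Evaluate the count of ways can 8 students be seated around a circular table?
5,040

Explanation: Circular arrangements: (8-1)! = 5,040.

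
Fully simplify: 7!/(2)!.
This equals 7×6×...×3 = 2,520.

Answer: 2,520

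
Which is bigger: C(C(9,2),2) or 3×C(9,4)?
C(C(9,2),2)
C(C(9,2),2)=630, 3×C(9,4)=378.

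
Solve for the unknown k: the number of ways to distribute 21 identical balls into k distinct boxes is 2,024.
Stars and bars: the count is C(21+k−1, k−1), increasing in k. k=2: C(22,1) = 22, k=3: C(23,2) = 253, k=4: C(24,3) = 2,024 ✓. So k = 4.
Final answer: 4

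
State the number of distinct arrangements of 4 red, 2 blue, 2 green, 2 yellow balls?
18,900

Working:
Multinomial: 10!/(4! × 2! × 2! × 2!) = 18,900.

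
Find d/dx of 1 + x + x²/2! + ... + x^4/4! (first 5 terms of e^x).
1 + x + x²/2! + ... + x^3/3!

Explanation: Differentiating term by term gives the first 4 terms of e^x.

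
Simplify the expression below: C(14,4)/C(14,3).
11/4

Explanation: C(n,k+1)/C(n,k) = (n−k)/(k+1). Here (14−3)/(3+1) = 11/4 = 11/4.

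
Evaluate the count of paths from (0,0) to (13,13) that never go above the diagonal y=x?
742,900

Explanation: Counted by the Catalan number C_13: C_13 = C(26,13)/(13+1) = 10,400,600/14 = 742,900.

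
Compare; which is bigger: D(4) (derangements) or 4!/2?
D(4) = (4-1)·[D(3) + D(2)] = 3·[2 + 1] = 9; 4!/2 = 24/2 = 12.

Answer: 4!/2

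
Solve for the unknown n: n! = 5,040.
n! is strictly increasing. 5! = 120, 6! = 720, 7! = 5,040 ✓. So n = 7.

Answer: 7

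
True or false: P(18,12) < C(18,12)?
False

P(18,12) = 8,892,185,702,400 and C(18,12) = 18,564; P(n,r) = r! × C(n,r) so P > C whenever r ≥ 2.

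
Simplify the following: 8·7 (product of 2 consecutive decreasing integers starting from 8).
56

Working:
This is P(8,2) = 8!/(6)! = 56.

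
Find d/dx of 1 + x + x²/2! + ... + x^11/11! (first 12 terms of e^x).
1 + x + x²/2! + ... + x^10/10!

Differentiating term by term gives the first 11 terms of e^x.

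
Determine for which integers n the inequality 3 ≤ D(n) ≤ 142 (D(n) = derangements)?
4, 5

Solution: Using D(n) = (n−1)[D(n−1) + D(n−2)] with D(1)=0, D(2)=1: D(3)=2; D(4)=9; D(5)=44; D(6)=265. So valid n = 4, 5.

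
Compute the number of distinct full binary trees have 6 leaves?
42
Using the Catalan number formula: C_n = C(2n, n) / (n+1)
C_5 = C(10, 5) / (5+1)
     = 252 / 6
     = 42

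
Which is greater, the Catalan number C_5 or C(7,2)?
C_5 = C(10,5)/(5+1) = 252/6 = 42; C(7,2) = 21.
Final answer: C_5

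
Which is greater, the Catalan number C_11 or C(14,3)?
C_11

Explanation: C_11 = C(22,11)/(11+1) = 705,432/12 = 58,786; C(14,3) = 364.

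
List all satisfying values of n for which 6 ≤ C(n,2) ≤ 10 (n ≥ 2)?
4, 5

C(3,2)=3; C(4,2)=6; C(5,2)=10; C(6,2)=15. So valid n = 4, 5.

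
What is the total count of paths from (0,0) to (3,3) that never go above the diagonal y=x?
5

Reasoning: Counted by the Catalan number C_3: C_3 = C(6,3)/(3+1) = 20/4 = 5.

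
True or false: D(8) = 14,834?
False

Reasoning: Derangements of 8 elements: D(8) = (8-1)·[D(7) + D(6)] = 7·[1,854 + 265] = 14,833.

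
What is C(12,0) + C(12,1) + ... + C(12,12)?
Sum of binomial coefficients = 2^12 = 4,096.
Final answer: 4,096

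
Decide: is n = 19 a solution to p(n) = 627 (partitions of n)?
Pentagonal recurrence p(n) = p(n−1) + p(n−2) − p(n−5) − p(n−7) + …: p(19) = p(18) + p(17) − p(14) − p(12) + p(7) + p(4) = 385 + 297 − 135 − 77 + 15 + 5 = 490, which does not equal 627.

Answer: No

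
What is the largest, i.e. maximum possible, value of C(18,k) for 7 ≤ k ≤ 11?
48,620

C(18,k) is maximised at the centre of the row: C(18,9) = 48,620.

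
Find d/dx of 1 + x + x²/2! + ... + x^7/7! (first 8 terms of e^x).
1 + x + x²/2! + ... + x^6/6!

Reasoning: Differentiating term by term gives the first 7 terms of e^x.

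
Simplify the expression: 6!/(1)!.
720

Explanation: This equals 6×5×...×2 = 720.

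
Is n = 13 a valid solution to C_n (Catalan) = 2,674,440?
No

Explanation: C_13 = C(26,13)/(13+1) = 10,400,600/14 = 742,900, which does not equal 2,674,440.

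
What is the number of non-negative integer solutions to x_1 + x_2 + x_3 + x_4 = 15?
816

Reasoning: C(15+4-1, 4-1) = 816.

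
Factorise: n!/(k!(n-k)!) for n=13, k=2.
C(13,2) = 78

Reasoning: This is the binomial coefficient C(13,2) = 78.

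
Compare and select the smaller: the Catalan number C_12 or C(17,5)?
C_12 = C(24,12)/(12+1) = 2,704,156/13 = 208,012; C(17,5) = 6,188.

Answer: C(17,5)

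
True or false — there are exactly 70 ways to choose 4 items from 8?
True

Explanation: C(8,4) = 70.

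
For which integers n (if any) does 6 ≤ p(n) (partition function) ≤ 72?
5, 6, 7, 8, 9, 10, 11

Solution: Tabulating p(n) via p(n) = p(n−1) + p(n−2) − p(n−5) − p(n−7) + …: p(4)=5; p(5)=7; p(6)=11; p(7)=15; p(8)=22; p(9)=30; p(10)=42; p(11)=56; p(12)=77. So valid n = 5, 6, 7, 8, 9, 10, 11.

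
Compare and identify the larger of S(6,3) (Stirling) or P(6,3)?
S(6,3) = 3·S(5,3) + S(5,2) = 3·25 + 15 = 90; P(6,3) = 120.

Answer: P(6,3)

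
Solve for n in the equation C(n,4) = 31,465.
31

Explanation: C(n,4) = n(n−1)(n−2)(n−3)/4! is increasing in n, and n(n−1)(n−2)(n−3) = 4!·31,465 = 755,160 ≈ (n−1.5)^4 gives n ≈ 31.0. Check: C(29,4) = 23,751, C(30,4) = 27,405, C(31,4) = 31,465 ✓. So n = 31.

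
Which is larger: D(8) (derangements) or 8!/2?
8!/2

Reasoning: D(8) = (8-1)·[D(7) + D(6)] = 7·[1,854 + 265] = 14,833; 8!/2 = 40,320/2 = 20,160.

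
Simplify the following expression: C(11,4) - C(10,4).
120

C(11,4) - C(10,4) = C(10,3) = 120.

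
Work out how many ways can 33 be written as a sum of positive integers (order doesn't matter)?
10,143

Working:
Pentagonal recurrence p(n) = p(n−1) + p(n−2) − p(n−5) − p(n−7) + …: p(33) = p(32) + p(31) − p(28) − p(26) + p(21) + p(18) − p(11) − p(7) = 8,349 + 6,842 − 3,718 − 2,436 + 792 + 385 − 56 − 15 = 10,143.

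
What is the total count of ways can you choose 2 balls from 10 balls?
C(10,2) = 10! / (2! × (10-2)!)
         = 10! / (2! × 8!)
         = 45
Final answer: 45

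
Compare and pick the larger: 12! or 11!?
12!

Reasoning: 12!=479,001,600, 11!=39,916,800. 12! > 11!.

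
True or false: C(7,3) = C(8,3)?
False
LHS = C(7,3) = 35; RHS = C(8,3) = 56. 35 ≠ 56, so the statement does not hold.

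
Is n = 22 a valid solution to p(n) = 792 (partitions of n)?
Pentagonal recurrence p(n) = p(n−1) + p(n−2) − p(n−5) − p(n−7) + …: p(22) = p(21) + p(20) − p(17) − p(15) + p(10) + p(7) − p(0) = 792 + 627 − 297 − 176 + 42 + 15 − 1 = 1,002, which does not equal 792.

Answer: No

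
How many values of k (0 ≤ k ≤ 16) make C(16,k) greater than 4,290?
7

Reasoning: Row 16 is unimodal and symmetric about k=16/2. C(16,4)=1,820 ≤ 4,290; C(16,5)=4,368 > 4,290; by symmetry C(16,k) > 4,290 for k = 5..11. That's 11 - 5 + 1 = 7 values.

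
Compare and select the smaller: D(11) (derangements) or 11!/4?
11!/4

Working:
D(11) = (11-1)·[D(10) + D(9)] = 10·[1,334,961 + 133,496] = 14,684,570; 11!/4 = 39,916,800/4 = 9,979,200.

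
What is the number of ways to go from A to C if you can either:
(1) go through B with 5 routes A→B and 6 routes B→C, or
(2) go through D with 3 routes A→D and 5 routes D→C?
Route via B: 5×6=30. Route via D: 3×5=15. Total: 45.
Final answer: 45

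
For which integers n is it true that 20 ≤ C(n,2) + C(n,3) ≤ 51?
5, 6

C(4,2)+C(4,3)=10; C(5,2)+C(5,3)=20; C(6,2)+C(6,3)=35; C(7,2)+C(7,3)=56. So valid n = 5, 6.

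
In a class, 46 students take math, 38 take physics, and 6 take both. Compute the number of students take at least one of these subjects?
78

|A∪B| = |A|+|B|-|A∩B| = 46+38-6 = 78.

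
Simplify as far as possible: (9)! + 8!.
403,200

Reasoning: (9)! + 8! = (9)·8! + 8! = (9+1)·8! = 10·8! = 403,200.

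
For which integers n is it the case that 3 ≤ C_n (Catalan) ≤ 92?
3, 4, 5

C_2=2; C_3=5; C_4=14; C_5=42; C_6=132. So valid n = 3, 4, 5.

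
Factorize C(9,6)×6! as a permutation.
P(9,6)
C(9,6)×6! = [9!/(6!(3)!)]×6! = 9!/(3)! = P(9,6) = 60,480.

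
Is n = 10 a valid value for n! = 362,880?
No

Working:
10! = 10·9! = 10·362,880 = 3,628,800, which does not equal 362,880.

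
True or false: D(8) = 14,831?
False

Explanation: Derangements of 8 elements: D(8) = (8-1)·[D(7) + D(6)] = 7·[1,854 + 265] = 14,833.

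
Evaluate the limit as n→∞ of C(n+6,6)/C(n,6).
1
Both numerator and denominator grow as n^6/6! for large n, so the ratio → 1.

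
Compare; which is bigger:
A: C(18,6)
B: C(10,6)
A

A=C(18,6)=18,564, B=C(10,6)=210.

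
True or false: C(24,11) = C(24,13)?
True
C(24,11) = C(24,24-11) by the symmetry property; both equal 2,496,144.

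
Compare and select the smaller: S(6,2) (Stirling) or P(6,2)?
S(6,2) = 2·S(5,2) + S(5,1) = 2·15 + 1 = 31; P(6,2) = 30.

Answer: P(6,2)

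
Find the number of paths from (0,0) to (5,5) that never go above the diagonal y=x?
42

Counted by the Catalan number C_5: C_5 = C(10,5)/(5+1) = 252/6 = 42.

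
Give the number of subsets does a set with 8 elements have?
256

Each element can be included or excluded: 2^8 = 256.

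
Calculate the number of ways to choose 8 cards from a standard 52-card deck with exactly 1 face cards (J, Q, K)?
223,722,720

Solution: 12 face cards and 40 non-face cards: C(12,1) × C(40,7) = 12 × 18,643,560 = 223,722,720.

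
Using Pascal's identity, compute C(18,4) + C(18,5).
11,628

Working:
C(18,4) + C(18,5) = C(19,5) = 11,628.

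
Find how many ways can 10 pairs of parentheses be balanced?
16,796

Solution: Using the Catalan number formula: C_n = C(2n, n) / (n+1)
C_10 = C(20, 10) / (10+1)
     = 184756 / 11
     = 16,796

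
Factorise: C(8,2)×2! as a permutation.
P(8,2)
C(8,2)×2! = [8!/(2!(6)!)]×2! = 8!/(6)! = P(8,2) = 56.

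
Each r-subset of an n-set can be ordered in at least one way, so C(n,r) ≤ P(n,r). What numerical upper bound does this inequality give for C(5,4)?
120

P(5,4) = 5·4·3·2 = 120, so C(5,4) ≤ 120. (The bound is loose by a factor of 4! = 24: C(5,4) = 120/24 = 5.)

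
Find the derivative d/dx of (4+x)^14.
14(4+x)^13

Working:
Using the power rule: d/dx (4+x)^14 = 14(4+x)^{13}.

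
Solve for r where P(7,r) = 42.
P(7,r) = 7·6·…·(7−r+1), a product of r factors. Multiplying down from 7: 7 = 7; 7·6 = 42 ✓ (2 factors). So r = 2.
Final answer: 2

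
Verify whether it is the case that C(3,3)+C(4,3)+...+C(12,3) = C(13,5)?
False

Explanation: Hockey stick identity gives Σ = C(13,4) = 715; RHS C(13,5) = 1,287.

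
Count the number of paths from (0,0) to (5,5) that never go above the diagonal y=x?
42

Solution: Counted by the Catalan number C_5: C_5 = C(10,5)/(5+1) = 252/6 = 42.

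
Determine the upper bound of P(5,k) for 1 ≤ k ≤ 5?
120

Explanation: P(5,k) increases in k, so maximum at k = 5: 5! = 120.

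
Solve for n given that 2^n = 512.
9

2^9 = 512, so n = 9.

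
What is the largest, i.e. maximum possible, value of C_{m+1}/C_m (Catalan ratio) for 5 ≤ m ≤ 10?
7/2

Working:
C_{m+1}/C_m = 2(2m+1)/(m+2), which increases with m. Maximum at m = 10: 2·21/12 = 7/2.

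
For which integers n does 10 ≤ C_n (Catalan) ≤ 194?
4, 5, 6

C_3=5; C_4=14; C_5=42; C_6=132; C_7=429. So valid n = 4, 5, 6.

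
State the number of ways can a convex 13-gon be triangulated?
Using the Catalan number formula: C_n = C(2n, n) / (n+1)
C_11 = C(22, 11) / (11+1)
     = 705432 / 12
     = 58,786

Answer: 58,786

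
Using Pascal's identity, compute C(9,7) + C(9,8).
45

C(9,7) + C(9,8) = C(10,8) = 45.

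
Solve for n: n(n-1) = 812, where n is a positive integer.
29

Reasoning: n² − n − 812 = 0, so n = (1 ± √(1 + 4·812))/2 = (1 ± √3,249)/2 = (1 ± 57)/2, i.e. n = 29 or n = -28. Taking the positive root, n = 29 (check: 29×28 = 812).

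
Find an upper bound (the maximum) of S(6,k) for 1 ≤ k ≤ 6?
90
Row S(6,k) for k = 1..6 (via S(n,k) = k·S(n−1,k) + S(n−1,k−1)): 1, 31, 90, 65, 15, 1. The row is unimodal; maximum at k = 3: 90.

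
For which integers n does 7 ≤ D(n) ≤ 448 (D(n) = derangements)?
4, 5, 6

Solution: Using D(n) = (n−1)[D(n−1) + D(n−2)] with D(1)=0, D(2)=1: D(3)=2; D(4)=9; D(5)=44; D(6)=265; D(7)=1,854. So valid n = 4, 5, 6.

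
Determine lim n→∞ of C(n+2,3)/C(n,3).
1
Both numerator and denominator grow as n^3/3! for large n, so the ratio → 1.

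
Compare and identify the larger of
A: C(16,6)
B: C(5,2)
A

Solution: A=C(16,6)=8,008, B=C(5,2)=10.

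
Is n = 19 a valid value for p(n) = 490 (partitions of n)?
Pentagonal recurrence p(n) = p(n−1) + p(n−2) − p(n−5) − p(n−7) + …: p(19) = p(18) + p(17) − p(14) − p(12) + p(7) + p(4) = 385 + 297 − 135 − 77 + 15 + 5 = 490, which equals 490.

Answer: Yes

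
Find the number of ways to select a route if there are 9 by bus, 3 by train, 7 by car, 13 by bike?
32

Working:
By the addition principle: 9 + 3 + 7 + 13 = 32.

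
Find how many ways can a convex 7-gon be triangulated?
Using the Catalan number formula: C_n = C(2n, n) / (n+1)
C_5 = C(10, 5) / (5+1)
     = 252 / 6
     = 42
Final answer: 42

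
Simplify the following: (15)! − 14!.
1,220,496,076,800

Reasoning: (15)! − 14! = (15)·14! − 14! = (15−1)·14! = 14·14! = 1,220,496,076,800.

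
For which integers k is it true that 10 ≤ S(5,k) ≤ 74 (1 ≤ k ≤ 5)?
2, 3, 4

Working:
S(5,1)=1; S(5,2)=15; S(5,3)=25; S(5,4)=10; S(5,5)=1. So valid k = 2, 3, 4.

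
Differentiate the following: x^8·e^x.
Product rule: d/dx[x^8]·e^x + x^8·d/dx[e^x] = 8x^{7}e^x + x^8e^x.
Final answer: (8x^7 + x^8)e^x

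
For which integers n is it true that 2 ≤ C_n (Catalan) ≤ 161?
C_1=1; C_2=2; C_3=5; C_4=14; C_5=42; C_6=132; C_7=429. So valid n = 2, 3, 4, 5, 6.
Final answer: 2, 3, 4, 5, 6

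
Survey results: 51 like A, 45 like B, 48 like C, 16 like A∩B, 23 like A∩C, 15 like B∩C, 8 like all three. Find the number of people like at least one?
98

Solution: |A∪B∪C| = 51+45+48-16-23-15+8 = 98.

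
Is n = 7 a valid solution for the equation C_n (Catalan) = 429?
Yes

Solution: C_7 = C(14,7)/(7+1) = 3,432/8 = 429, which equals 429.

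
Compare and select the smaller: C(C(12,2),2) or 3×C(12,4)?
3×C(12,4)
C(C(12,2),2)=2,145, 3×C(12,4)=1,485.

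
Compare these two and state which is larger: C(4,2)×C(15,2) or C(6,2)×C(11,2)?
C(6,2)×C(11,2)

Working:
C(4,2)×C(15,2)=630, C(6,2)×C(11,2)=825.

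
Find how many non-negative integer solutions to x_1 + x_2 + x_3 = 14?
C(14+3-1, 3-1) = 120.

Answer: 120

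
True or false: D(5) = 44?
True

Solution: Derangements of 5 elements: D(5) = (5-1)·[D(4) + D(3)] = 4·[9 + 2] = 44.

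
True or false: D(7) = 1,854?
True

Reasoning: Derangements of 7 elements: D(7) = (7-1)·[D(6) + D(5)] = 6·[265 + 44] = 1,854.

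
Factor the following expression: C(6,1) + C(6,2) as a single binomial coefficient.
C(7,2)

Reasoning: By Pascal's identity: C(6,1) + C(6,2) = C(7,2) = 21.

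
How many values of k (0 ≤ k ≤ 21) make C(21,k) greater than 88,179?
8

Explanation: Row 21 is unimodal and symmetric about k=21/2. C(21,6)=54,264 ≤ 88,179; C(21,7)=116,280 > 88,179; by symmetry C(21,k) > 88,179 for k = 7..14. That's 14 - 7 + 1 = 8 values.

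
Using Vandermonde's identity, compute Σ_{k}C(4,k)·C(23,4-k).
17,550

= C(4+23,4) = C(27,4) = 17,550.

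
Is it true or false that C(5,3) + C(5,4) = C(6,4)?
True

Reasoning: Pascal's identity: LHS = 10 + 5 = 15; RHS = C(6,4) = 15. Both sides agree, so the statement holds.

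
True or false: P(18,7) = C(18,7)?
False

P(18,7) = 160,392,960 and C(18,7) = 31,824; P(n,r) = r! × C(n,r) so P > C whenever r ≥ 2.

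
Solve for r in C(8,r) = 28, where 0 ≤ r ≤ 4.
C(8,r) is increasing for 0 ≤ r ≤ 4. Stepping up (C(8,r+1) = C(8,r)·(8−r)/(r+1)): C(8,1) = 8, C(8,2) = 28 ✓. So r = 2.

Answer: 2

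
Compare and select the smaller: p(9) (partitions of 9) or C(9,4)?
p(9)

Pentagonal recurrence p(n) = p(n−1) + p(n−2) − p(n−5) − p(n−7) + …: p(9) = p(8) + p(7) − p(4) − p(2) = 22 + 15 − 5 − 2 = 30; C(9,4) = 126.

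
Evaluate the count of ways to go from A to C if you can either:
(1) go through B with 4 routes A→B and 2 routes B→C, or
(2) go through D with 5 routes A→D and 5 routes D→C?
33

Explanation: Route via B: 4×2=8. Route via D: 5×5=25. Total: 33.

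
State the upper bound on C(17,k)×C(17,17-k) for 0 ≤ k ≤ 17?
C(17,k)·C(17,17-k) = C(17,k)², maximised at the centre k = 8: C(17,8)² = 590,976,100.

Answer: 590,976,100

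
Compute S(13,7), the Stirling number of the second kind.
5,715,424

Explanation: Using the Stirling recurrence: S(n,k) = k·S(n-1,k) + S(n-1,k-1)
S(13,7) = 7·S(12,7) + S(12,6)
         = 7·627396 + 1323652
         = 4391772 + 1323652
         = 5,715,424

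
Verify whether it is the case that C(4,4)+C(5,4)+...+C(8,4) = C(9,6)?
Hockey stick identity gives Σ = C(9,5) = 126; RHS C(9,6) = 84.

Answer: False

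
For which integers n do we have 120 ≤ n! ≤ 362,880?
5, 6, 7, 8, 9

Reasoning: n! is strictly increasing; 5! = 120 and 9! = 362,880, so valid n = 5, 6, 7, 8, 9.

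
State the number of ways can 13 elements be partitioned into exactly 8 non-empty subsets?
1,899,612

Explanation: This equals S(13,8), the Stirling number of the 2nd kind.
Using the Stirling recurrence: S(n,k) = k·S(n-1,k) + S(n-1,k-1)
S(13,8) = 8·S(12,8) + S(12,7)
         = 8·159027 + 627396
         = 1272216 + 627396
         = 1,899,612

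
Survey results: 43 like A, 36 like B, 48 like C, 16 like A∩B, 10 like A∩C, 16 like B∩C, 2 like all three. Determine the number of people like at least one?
|A∪B∪C| = 43+36+48-16-10-16+2 = 87.
Final answer: 87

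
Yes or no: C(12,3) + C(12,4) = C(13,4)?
Pascal's identity: LHS = 220 + 495 = 715; RHS = C(13,4) = 715. Both sides agree, so the statement holds.
Final answer: Yes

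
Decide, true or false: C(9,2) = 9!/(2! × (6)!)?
False

Reasoning: The correct denominator is 2!×7!, giving C(9,2) = 36; the stated RHS is 9!/(2!×6!) = 252 ≠ 36, so the statement does not hold.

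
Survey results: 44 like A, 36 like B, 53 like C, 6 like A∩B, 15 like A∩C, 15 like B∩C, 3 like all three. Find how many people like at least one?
100

Explanation: |A∪B∪C| = 44+36+53-6-15-15+3 = 100.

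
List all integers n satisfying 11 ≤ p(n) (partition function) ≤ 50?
6, 7, 8, 9, 10

Explanation: Tabulating p(n) via p(n) = p(n−1) + p(n−2) − p(n−5) − p(n−7) + …: p(5)=7; p(6)=11; p(7)=15; p(8)=22; p(9)=30; p(10)=42; p(11)=56. So valid n = 6, 7, 8, 9, 10.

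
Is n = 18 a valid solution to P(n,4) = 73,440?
Yes

Working:
P(18,4) = 18·17·16·15 = 73,440, which equals 73,440.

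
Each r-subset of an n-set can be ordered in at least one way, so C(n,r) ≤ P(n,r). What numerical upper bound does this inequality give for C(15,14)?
1,307,674,368,000

P(15,14) = 15·14·13·12·11·10·9·8·7·6·5·4·3·2 = 1,307,674,368,000, so C(15,14) ≤ 1,307,674,368,000. (The bound is loose by a factor of 14! = 87,178,291,200: C(15,14) = 1,307,674,368,000/87,178,291,200 = 15.)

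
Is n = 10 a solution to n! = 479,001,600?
No
10! = 10·9! = 10·362,880 = 3,628,800, which does not equal 479,001,600.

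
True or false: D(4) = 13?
False

Solution: Derangements of 4 elements: D(4) = (4-1)·[D(3) + D(2)] = 3·[2 + 1] = 9.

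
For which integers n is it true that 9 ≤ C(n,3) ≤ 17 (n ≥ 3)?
C(4,3)=4; C(5,3)=10; C(6,3)=20. So valid n = 5.

Answer: 5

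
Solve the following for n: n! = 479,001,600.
12

Explanation: n! is strictly increasing. 10! = 3,628,800, 11! = 39,916,800, 12! = 479,001,600 ✓. So n = 12.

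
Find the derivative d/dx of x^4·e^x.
(4x^3 + x^4)e^x

Explanation: Product rule: d/dx[x^4]·e^x + x^4·d/dx[e^x] = 4x^{3}e^x + x^4e^x.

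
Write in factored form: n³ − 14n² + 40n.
n(n − 4)(n − 10)

n³ − 14n² + 40n = n(n² − 14n + 40) = n(n − 4)(n − 10).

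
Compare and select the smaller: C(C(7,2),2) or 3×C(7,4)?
C(C(7,2),2)=210, 3×C(7,4)=105.
Final answer: 3×C(7,4)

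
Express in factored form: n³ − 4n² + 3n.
n³ − 4n² + 3n = n(n² − 4n + 3) = n(n − 1)(n − 3).

Answer: n(n − 1)(n − 3)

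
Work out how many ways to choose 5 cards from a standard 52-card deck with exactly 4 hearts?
27,885

Working:
13 hearts and 39 non-hearts: C(13,4) × C(39,1) = 715 × 39 = 27,885.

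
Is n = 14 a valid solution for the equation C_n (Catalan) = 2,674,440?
Yes

Explanation: C_14 = C(28,14)/(14+1) = 40,116,600/15 = 2,674,440, which equals 2,674,440.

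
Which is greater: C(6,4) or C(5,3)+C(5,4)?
Equal

By Pascal's identity: C(6,4) = C(5,3)+C(5,4) = 15. Equal.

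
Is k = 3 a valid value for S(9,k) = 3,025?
Yes

S(9,3) = 3·S(8,3) + S(8,2) = 3·966 + 127 = 3,025, which equals 3,025.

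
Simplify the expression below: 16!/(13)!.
3,360
This equals 16×15×14 = 3,360.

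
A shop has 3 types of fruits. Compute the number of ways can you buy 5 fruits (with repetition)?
21

Solution: Stars and bars: C(5+3-1, 5) = C(7, 5) = 21.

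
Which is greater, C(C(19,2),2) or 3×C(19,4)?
C(C(19,2),2)=14,535, 3×C(19,4)=11,628.

Answer: C(C(19,2),2)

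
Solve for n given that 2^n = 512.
9

2^9 = 512, so n = 9.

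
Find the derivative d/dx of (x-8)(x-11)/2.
(2x - 19)/2

Reasoning: d/dx[(x-8)(x-11)] = (x-11) + (x-8) = 2x - 19. Dividing by 2 gives (2x - 19)/2.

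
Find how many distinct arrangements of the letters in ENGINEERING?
277,200

Word has 11 letters (E=3, N=3, G=2, I=2, R=1). Arrangements: 11!/Π(k!) = 277,200.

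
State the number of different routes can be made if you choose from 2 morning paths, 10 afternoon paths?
20

Solution: By the multiplication principle: 2 × 10 = 20.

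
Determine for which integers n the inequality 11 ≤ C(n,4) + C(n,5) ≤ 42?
6

C(5,4)+C(5,5)=6; C(6,4)+C(6,5)=21; C(7,4)+C(7,5)=56. So valid n = 6.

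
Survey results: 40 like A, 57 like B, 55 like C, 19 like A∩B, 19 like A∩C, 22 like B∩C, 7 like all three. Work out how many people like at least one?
99

Reasoning: |A∪B∪C| = 40+57+55-19-19-22+7 = 99.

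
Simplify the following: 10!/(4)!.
151,200

This equals 10×9×...×5 = 151,200.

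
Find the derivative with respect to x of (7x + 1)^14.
98(7x + 1)^13

Chain rule: 14(7x+1)^{13} × 7 = 98(7x+1)^{13}.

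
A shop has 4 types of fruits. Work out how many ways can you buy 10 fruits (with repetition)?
286

Working:
Stars and bars: C(10+4-1, 10) = C(13, 10) = 286.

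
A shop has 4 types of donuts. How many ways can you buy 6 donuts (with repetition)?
84

Solution: Stars and bars: C(6+4-1, 6) = C(9, 6) = 84.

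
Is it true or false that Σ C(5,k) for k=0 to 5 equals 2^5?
True

Reasoning: Binomial theorem: Σ C(5,k) = (1+1)^5 = 2^5 = 32; RHS 2^5 = 32.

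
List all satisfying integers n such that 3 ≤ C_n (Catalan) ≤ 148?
C_2=2; C_3=5; C_4=14; C_5=42; C_6=132; C_7=429. So valid n = 3, 4, 5, 6.

Answer: 3, 4, 5, 6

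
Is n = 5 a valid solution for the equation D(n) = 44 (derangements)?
Yes

D(5) = (5-1)·[D(4) + D(3)] = 4·[9 + 2] = 44, which equals 44.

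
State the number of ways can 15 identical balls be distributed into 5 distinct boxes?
3,876

Explanation: C(15+5-1, 5-1) = C(19, 4) = 3,876.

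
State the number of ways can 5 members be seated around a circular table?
24

Solution: Circular arrangements: (5-1)! = 24.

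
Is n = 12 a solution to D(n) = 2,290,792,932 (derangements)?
No

Solution: D(12) = (12-1)·[D(11) + D(10)] = 11·[14,684,570 + 1,334,961] = 176,214,841, which does not equal 2,290,792,932.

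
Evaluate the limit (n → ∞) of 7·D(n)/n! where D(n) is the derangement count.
D(n)/n! → 1/e, so 7·D(n)/n! → 7/e.

Answer: 7/e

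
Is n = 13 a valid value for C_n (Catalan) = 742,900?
Yes

Solution: C_13 = C(26,13)/(13+1) = 10,400,600/14 = 742,900, which equals 742,900.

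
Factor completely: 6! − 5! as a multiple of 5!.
5 × 5! = 600
6! − 5! = 6·5! − 5! = (6 − 1)·5! = 5 × 5! = 600.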